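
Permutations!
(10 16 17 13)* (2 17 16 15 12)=(2 17 13 10 15 12)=[0, 1, 17, 3, 4, 5, 6, 7, 8, 9, 15, 11, 2, 10, 14, 12, 16, 13]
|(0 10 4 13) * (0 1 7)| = |(0 10 4 13 1 7)| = 6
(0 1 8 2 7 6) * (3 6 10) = (0 1 8 2 7 10 3 6) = [1, 8, 7, 6, 4, 5, 0, 10, 2, 9, 3]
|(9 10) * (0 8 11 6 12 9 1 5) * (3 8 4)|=11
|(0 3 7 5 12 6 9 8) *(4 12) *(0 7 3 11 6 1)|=|(0 11 6 9 8 7 5 4 12 1)|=10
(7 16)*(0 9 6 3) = (0 9 6 3)(7 16) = [9, 1, 2, 0, 4, 5, 3, 16, 8, 6, 10, 11, 12, 13, 14, 15, 7]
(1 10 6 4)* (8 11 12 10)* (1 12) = (1 8 11)(4 12 10 6) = [0, 8, 2, 3, 12, 5, 4, 7, 11, 9, 6, 1, 10]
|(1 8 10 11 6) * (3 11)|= 6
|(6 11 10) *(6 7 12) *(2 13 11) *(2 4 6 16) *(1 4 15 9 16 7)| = |(1 4 6 15 9 16 2 13 11 10)(7 12)| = 10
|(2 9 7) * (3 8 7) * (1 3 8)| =4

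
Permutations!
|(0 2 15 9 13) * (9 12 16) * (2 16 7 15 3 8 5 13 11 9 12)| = 10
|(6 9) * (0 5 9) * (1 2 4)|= 12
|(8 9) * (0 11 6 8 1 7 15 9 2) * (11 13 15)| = |(0 13 15 9 1 7 11 6 8 2)| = 10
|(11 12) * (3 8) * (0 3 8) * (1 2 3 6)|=10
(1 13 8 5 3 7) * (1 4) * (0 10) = (0 10)(1 13 8 5 3 7 4) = [10, 13, 2, 7, 1, 3, 6, 4, 5, 9, 0, 11, 12, 8]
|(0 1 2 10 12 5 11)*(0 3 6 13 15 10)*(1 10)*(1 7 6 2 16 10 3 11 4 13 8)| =33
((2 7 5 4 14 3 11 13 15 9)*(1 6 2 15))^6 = ((1 6 2 7 5 4 14 3 11 13)(9 15))^6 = (15)(1 14 2 11 5)(3 7 13 4 6)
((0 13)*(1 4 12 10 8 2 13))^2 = ((0 1 4 12 10 8 2 13))^2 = (0 4 10 2)(1 12 8 13)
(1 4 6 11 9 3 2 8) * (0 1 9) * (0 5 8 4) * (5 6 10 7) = (0 1)(2 4 10 7 5 8 9 3)(6 11) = [1, 0, 4, 2, 10, 8, 11, 5, 9, 3, 7, 6]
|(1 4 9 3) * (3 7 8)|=|(1 4 9 7 8 3)|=6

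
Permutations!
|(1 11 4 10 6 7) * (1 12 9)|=8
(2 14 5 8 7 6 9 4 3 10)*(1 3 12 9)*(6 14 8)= [0, 3, 8, 10, 12, 6, 1, 14, 7, 4, 2, 11, 9, 13, 5]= (1 3 10 2 8 7 14 5 6)(4 12 9)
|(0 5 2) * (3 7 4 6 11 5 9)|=|(0 9 3 7 4 6 11 5 2)|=9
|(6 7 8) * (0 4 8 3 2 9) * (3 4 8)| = 8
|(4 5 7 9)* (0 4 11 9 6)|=10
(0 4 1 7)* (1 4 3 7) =(0 3 7) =[3, 1, 2, 7, 4, 5, 6, 0]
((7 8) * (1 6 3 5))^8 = (8)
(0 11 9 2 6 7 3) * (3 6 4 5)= (0 11 9 2 4 5 3)(6 7)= [11, 1, 4, 0, 5, 3, 7, 6, 8, 2, 10, 9]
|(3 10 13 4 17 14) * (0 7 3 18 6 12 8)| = |(0 7 3 10 13 4 17 14 18 6 12 8)| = 12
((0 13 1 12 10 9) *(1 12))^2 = ((0 13 12 10 9))^2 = (0 12 9 13 10)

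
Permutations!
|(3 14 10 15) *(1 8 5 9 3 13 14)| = 20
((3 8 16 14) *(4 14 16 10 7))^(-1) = ((16)(3 8 10 7 4 14))^(-1) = (16)(3 14 4 7 10 8)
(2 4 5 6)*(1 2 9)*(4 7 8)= (1 2 7 8 4 5 6 9)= [0, 2, 7, 3, 5, 6, 9, 8, 4, 1]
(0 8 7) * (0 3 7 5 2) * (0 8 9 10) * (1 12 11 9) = (0 1 12 11 9 10)(2 8 5)(3 7) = [1, 12, 8, 7, 4, 2, 6, 3, 5, 10, 0, 9, 11]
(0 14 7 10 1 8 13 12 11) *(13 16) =(0 14 7 10 1 8 16 13 12 11) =[14, 8, 2, 3, 4, 5, 6, 10, 16, 9, 1, 0, 11, 12, 7, 15, 13]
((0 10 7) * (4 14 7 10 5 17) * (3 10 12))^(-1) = (0 7 14 4 17 5)(3 12 10)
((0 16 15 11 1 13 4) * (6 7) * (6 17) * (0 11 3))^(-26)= (0 15)(1 4)(3 16)(6 7 17)(11 13)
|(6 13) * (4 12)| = 2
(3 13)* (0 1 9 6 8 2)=(0 1 9 6 8 2)(3 13)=[1, 9, 0, 13, 4, 5, 8, 7, 2, 6, 10, 11, 12, 3]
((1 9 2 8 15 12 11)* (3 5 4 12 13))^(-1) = ((1 9 2 8 15 13 3 5 4 12 11))^(-1) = (1 11 12 4 5 3 13 15 8 2 9)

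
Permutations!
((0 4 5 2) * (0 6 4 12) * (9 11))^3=((0 12)(2 6 4 5)(9 11))^3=(0 12)(2 5 4 6)(9 11)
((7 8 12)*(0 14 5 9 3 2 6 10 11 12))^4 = ((0 14 5 9 3 2 6 10 11 12 7 8))^4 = (0 3 11)(2 12 14)(5 6 7)(8 9 10)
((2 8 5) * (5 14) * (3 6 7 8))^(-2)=(2 14 7 3 5 8 6)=((2 3 6 7 8 14 5))^(-2)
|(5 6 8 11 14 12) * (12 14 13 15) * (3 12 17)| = |(3 12 5 6 8 11 13 15 17)| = 9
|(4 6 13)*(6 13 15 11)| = 6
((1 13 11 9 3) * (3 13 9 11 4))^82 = ((1 9 13 4 3))^82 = (1 13 3 9 4)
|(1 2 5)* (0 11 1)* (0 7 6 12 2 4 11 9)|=30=|(0 9)(1 4 11)(2 5 7 6 12)|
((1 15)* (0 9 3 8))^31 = (0 8 3 9)(1 15)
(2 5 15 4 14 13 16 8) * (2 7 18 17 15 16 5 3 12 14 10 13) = (2 3 12 14)(4 10 13 5 16 8 7 18 17 15) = [0, 1, 3, 12, 10, 16, 6, 18, 7, 9, 13, 11, 14, 5, 2, 4, 8, 15, 17]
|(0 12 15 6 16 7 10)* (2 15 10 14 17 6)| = |(0 12 10)(2 15)(6 16 7 14 17)| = 30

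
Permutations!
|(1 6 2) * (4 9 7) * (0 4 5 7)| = 6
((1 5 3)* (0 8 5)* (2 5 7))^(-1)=(0 1 3 5 2 7 8)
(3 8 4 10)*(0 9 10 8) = [9, 1, 2, 0, 8, 5, 6, 7, 4, 10, 3] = (0 9 10 3)(4 8)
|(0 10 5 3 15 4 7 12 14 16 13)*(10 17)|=|(0 17 10 5 3 15 4 7 12 14 16 13)|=12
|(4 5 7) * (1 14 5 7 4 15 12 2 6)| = 9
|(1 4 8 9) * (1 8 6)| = |(1 4 6)(8 9)| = 6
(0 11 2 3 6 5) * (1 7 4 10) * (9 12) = (0 11 2 3 6 5)(1 7 4 10)(9 12) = [11, 7, 3, 6, 10, 0, 5, 4, 8, 12, 1, 2, 9]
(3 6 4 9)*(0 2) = (0 2)(3 6 4 9) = [2, 1, 0, 6, 9, 5, 4, 7, 8, 3]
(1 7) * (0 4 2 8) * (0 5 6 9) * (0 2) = (0 4)(1 7)(2 8 5 6 9) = [4, 7, 8, 3, 0, 6, 9, 1, 5, 2]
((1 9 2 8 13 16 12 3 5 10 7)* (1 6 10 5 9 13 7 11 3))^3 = (1 12 16 13)(2 6 3 8 10 9 7 11)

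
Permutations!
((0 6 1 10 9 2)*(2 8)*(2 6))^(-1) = (0 2)(1 6 8 9 10)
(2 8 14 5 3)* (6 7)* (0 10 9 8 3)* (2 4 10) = (0 2 3 4 10 9 8 14 5)(6 7) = [2, 1, 3, 4, 10, 0, 7, 6, 14, 8, 9, 11, 12, 13, 5]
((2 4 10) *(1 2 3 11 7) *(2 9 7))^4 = ((1 9 7)(2 4 10 3 11))^4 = (1 9 7)(2 11 3 10 4)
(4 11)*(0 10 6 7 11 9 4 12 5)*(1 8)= (0 10 6 7 11 12 5)(1 8)(4 9)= [10, 8, 2, 3, 9, 0, 7, 11, 1, 4, 6, 12, 5]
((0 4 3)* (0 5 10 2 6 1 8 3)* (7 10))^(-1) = (0 4)(1 6 2 10 7 5 3 8)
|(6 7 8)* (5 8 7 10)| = 4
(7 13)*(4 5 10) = [0, 1, 2, 3, 5, 10, 6, 13, 8, 9, 4, 11, 12, 7] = (4 5 10)(7 13)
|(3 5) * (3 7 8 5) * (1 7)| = 4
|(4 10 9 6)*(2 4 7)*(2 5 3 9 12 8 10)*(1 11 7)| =|(1 11 7 5 3 9 6)(2 4)(8 10 12)| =42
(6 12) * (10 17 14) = (6 12)(10 17 14) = [0, 1, 2, 3, 4, 5, 12, 7, 8, 9, 17, 11, 6, 13, 10, 15, 16, 14]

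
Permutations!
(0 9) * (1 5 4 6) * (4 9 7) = [7, 5, 2, 3, 6, 9, 1, 4, 8, 0] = (0 7 4 6 1 5 9)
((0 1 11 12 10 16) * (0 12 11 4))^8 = ((0 1 4)(10 16 12))^8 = (0 4 1)(10 12 16)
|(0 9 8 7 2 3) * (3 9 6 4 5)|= 20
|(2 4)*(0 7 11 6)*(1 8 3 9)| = 4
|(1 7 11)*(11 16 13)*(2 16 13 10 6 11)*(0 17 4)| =24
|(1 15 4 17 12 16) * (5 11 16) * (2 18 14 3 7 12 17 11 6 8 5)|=30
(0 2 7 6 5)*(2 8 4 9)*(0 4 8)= [0, 1, 7, 3, 9, 4, 5, 6, 8, 2]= (2 7 6 5 4 9)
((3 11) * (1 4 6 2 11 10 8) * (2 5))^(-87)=((1 4 6 5 2 11 3 10 8))^(-87)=(1 5 3)(2 10 4)(6 11 8)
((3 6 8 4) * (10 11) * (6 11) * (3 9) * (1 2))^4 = ((1 2)(3 11 10 6 8 4 9))^4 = (3 8 11 4 10 9 6)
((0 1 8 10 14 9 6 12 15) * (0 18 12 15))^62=(0 8 14 6 18)(1 10 9 15 12)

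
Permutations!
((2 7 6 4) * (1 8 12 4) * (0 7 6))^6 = ((0 7)(1 8 12 4 2 6))^6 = (12)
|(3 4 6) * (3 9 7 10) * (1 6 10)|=|(1 6 9 7)(3 4 10)|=12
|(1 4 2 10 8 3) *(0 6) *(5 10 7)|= |(0 6)(1 4 2 7 5 10 8 3)|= 8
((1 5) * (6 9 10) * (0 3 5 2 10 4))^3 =((0 3 5 1 2 10 6 9 4))^3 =(0 1 6)(2 9 3)(4 5 10)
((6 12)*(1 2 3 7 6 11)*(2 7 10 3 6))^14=((1 7 2 6 12 11)(3 10))^14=(1 2 12)(6 11 7)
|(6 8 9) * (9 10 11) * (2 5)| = |(2 5)(6 8 10 11 9)| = 10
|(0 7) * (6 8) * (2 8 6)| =|(0 7)(2 8)| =2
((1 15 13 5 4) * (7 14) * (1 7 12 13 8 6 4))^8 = (1 13 14 4 8)(5 12 7 6 15)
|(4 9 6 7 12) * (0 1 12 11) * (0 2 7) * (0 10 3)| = 24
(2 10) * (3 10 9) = (2 9 3 10) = [0, 1, 9, 10, 4, 5, 6, 7, 8, 3, 2]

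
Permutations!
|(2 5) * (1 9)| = 2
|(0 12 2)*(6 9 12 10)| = 6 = |(0 10 6 9 12 2)|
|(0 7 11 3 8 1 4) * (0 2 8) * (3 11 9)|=4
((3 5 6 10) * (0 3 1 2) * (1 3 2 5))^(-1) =((0 2)(1 5 6 10 3))^(-1) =(0 2)(1 3 10 6 5)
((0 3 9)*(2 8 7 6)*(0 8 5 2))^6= (9)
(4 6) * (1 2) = [0, 2, 1, 3, 6, 5, 4] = (1 2)(4 6)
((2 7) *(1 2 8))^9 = (1 2 7 8)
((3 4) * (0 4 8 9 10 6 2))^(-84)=((0 4 3 8 9 10 6 2))^(-84)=(0 9)(2 8)(3 6)(4 10)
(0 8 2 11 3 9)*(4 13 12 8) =(0 4 13 12 8 2 11 3 9) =[4, 1, 11, 9, 13, 5, 6, 7, 2, 0, 10, 3, 8, 12]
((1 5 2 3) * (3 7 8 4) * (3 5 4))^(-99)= (1 3 8 7 2 5 4)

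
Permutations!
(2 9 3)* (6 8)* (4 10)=(2 9 3)(4 10)(6 8)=[0, 1, 9, 2, 10, 5, 8, 7, 6, 3, 4]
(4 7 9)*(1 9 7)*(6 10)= [0, 9, 2, 3, 1, 5, 10, 7, 8, 4, 6]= (1 9 4)(6 10)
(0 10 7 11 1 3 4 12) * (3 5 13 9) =(0 10 7 11 1 5 13 9 3 4 12) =[10, 5, 2, 4, 12, 13, 6, 11, 8, 3, 7, 1, 0, 9]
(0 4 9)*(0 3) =(0 4 9 3) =[4, 1, 2, 0, 9, 5, 6, 7, 8, 3]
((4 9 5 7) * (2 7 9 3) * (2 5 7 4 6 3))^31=((2 4)(3 5 9 7 6))^31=(2 4)(3 5 9 7 6)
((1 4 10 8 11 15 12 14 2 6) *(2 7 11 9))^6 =((1 4 10 8 9 2 6)(7 11 15 12 14))^6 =(1 6 2 9 8 10 4)(7 11 15 12 14)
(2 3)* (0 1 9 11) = (0 1 9 11)(2 3) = [1, 9, 3, 2, 4, 5, 6, 7, 8, 11, 10, 0]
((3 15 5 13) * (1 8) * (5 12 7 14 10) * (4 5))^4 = (3 14 13 7 5 12 4 15 10)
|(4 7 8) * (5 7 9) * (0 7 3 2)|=|(0 7 8 4 9 5 3 2)|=8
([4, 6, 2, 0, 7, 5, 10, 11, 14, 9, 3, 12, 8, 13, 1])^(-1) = [3, 14, 2, 10, 0, 5, 1, 4, 12, 9, 6, 7, 11, 13, 8]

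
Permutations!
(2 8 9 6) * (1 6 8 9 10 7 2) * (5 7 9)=[0, 6, 5, 3, 4, 7, 1, 2, 10, 8, 9]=(1 6)(2 5 7)(8 10 9)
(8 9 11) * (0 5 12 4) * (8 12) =(0 5 8 9 11 12 4) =[5, 1, 2, 3, 0, 8, 6, 7, 9, 11, 10, 12, 4]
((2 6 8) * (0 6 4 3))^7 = ((0 6 8 2 4 3))^7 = (0 6 8 2 4 3)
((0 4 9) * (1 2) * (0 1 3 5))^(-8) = ((0 4 9 1 2 3 5))^(-8) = (0 5 3 2 1 9 4)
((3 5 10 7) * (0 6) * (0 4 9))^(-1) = (0 9 4 6)(3 7 10 5)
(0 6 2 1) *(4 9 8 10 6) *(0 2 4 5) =(0 5)(1 2)(4 9 8 10 6) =[5, 2, 1, 3, 9, 0, 4, 7, 10, 8, 6]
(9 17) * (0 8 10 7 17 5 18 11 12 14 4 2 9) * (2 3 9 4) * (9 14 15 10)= (0 8 9 5 18 11 12 15 10 7 17)(2 4 3 14)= [8, 1, 4, 14, 3, 18, 6, 17, 9, 5, 7, 12, 15, 13, 2, 10, 16, 0, 11]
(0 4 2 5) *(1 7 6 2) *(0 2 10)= (0 4 1 7 6 10)(2 5)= [4, 7, 5, 3, 1, 2, 10, 6, 8, 9, 0]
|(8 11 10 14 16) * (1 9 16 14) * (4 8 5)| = |(1 9 16 5 4 8 11 10)| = 8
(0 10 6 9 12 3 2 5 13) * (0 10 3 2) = (0 3)(2 5 13 10 6 9 12) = [3, 1, 5, 0, 4, 13, 9, 7, 8, 12, 6, 11, 2, 10]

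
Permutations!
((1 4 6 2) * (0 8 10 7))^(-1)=(0 7 10 8)(1 2 6 4)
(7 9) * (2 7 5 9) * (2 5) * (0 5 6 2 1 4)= (0 5 9 1 4)(2 7 6)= [5, 4, 7, 3, 0, 9, 2, 6, 8, 1]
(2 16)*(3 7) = (2 16)(3 7) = [0, 1, 16, 7, 4, 5, 6, 3, 8, 9, 10, 11, 12, 13, 14, 15, 2]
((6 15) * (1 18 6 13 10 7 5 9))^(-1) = (1 9 5 7 10 13 15 6 18)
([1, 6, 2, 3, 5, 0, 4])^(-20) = (6)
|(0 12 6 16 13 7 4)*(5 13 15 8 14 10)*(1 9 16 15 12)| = 14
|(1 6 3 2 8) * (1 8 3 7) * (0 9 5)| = 6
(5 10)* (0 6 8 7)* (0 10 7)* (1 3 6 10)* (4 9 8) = (0 10 5 7 1 3 6 4 9 8) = [10, 3, 2, 6, 9, 7, 4, 1, 0, 8, 5]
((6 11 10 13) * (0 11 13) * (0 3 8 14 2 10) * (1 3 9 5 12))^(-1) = (0 11)(1 12 5 9 10 2 14 8 3)(6 13)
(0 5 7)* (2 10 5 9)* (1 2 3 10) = [9, 2, 1, 10, 4, 7, 6, 0, 8, 3, 5] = (0 9 3 10 5 7)(1 2)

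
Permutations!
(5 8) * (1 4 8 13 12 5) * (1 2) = [0, 4, 1, 3, 8, 13, 6, 7, 2, 9, 10, 11, 5, 12] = (1 4 8 2)(5 13 12)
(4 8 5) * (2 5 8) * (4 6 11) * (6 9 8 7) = (2 5 9 8 7 6 11 4) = [0, 1, 5, 3, 2, 9, 11, 6, 7, 8, 10, 4]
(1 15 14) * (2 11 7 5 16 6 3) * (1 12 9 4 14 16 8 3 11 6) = (1 15 16)(2 6 11 7 5 8 3)(4 14 12 9) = [0, 15, 6, 2, 14, 8, 11, 5, 3, 4, 10, 7, 9, 13, 12, 16, 1]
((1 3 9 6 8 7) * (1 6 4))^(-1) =(1 4 9 3)(6 7 8)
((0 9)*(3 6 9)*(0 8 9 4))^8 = (9) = ((0 3 6 4)(8 9))^8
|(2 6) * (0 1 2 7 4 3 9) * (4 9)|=|(0 1 2 6 7 9)(3 4)|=6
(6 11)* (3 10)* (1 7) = (1 7)(3 10)(6 11) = [0, 7, 2, 10, 4, 5, 11, 1, 8, 9, 3, 6]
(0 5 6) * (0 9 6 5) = (6 9) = [0, 1, 2, 3, 4, 5, 9, 7, 8, 6]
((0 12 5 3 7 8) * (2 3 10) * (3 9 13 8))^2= ((0 12 5 10 2 9 13 8)(3 7))^2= (0 5 2 13)(8 12 10 9)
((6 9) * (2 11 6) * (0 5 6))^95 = (0 11 2 9 6 5)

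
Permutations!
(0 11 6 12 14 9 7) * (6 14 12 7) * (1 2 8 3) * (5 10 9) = (0 11 14 5 10 9 6 7)(1 2 8 3) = [11, 2, 8, 1, 4, 10, 7, 0, 3, 6, 9, 14, 12, 13, 5]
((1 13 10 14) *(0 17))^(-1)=(0 17)(1 14 10 13)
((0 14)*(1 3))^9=(0 14)(1 3)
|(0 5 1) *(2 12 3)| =3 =|(0 5 1)(2 12 3)|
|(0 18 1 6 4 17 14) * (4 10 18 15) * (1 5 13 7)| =35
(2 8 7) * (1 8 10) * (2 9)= (1 8 7 9 2 10)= [0, 8, 10, 3, 4, 5, 6, 9, 7, 2, 1]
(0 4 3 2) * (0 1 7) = (0 4 3 2 1 7) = [4, 7, 1, 2, 3, 5, 6, 0]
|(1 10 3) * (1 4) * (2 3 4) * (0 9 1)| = |(0 9 1 10 4)(2 3)| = 10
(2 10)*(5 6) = [0, 1, 10, 3, 4, 6, 5, 7, 8, 9, 2] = (2 10)(5 6)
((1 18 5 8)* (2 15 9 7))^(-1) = (1 8 5 18)(2 7 9 15)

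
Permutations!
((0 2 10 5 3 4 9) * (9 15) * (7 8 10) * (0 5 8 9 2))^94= (2 5 15 9 4 7 3)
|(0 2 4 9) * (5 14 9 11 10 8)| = 9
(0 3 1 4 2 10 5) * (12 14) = (0 3 1 4 2 10 5)(12 14) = [3, 4, 10, 1, 2, 0, 6, 7, 8, 9, 5, 11, 14, 13, 12]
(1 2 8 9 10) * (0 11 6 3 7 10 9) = (0 11 6 3 7 10 1 2 8) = [11, 2, 8, 7, 4, 5, 3, 10, 0, 9, 1, 6]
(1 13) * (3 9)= (1 13)(3 9)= [0, 13, 2, 9, 4, 5, 6, 7, 8, 3, 10, 11, 12, 1]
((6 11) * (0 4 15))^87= ((0 4 15)(6 11))^87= (15)(6 11)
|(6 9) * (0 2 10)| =|(0 2 10)(6 9)| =6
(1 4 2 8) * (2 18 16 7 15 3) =(1 4 18 16 7 15 3 2 8) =[0, 4, 8, 2, 18, 5, 6, 15, 1, 9, 10, 11, 12, 13, 14, 3, 7, 17, 16]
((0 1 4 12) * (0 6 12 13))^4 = (13)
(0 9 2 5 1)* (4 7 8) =(0 9 2 5 1)(4 7 8) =[9, 0, 5, 3, 7, 1, 6, 8, 4, 2]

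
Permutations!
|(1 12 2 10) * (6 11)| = |(1 12 2 10)(6 11)| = 4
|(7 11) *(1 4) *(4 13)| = 6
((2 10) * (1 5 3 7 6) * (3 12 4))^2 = ((1 5 12 4 3 7 6)(2 10))^2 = (1 12 3 6 5 4 7)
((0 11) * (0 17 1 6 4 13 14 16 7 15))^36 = (0 1 13 7 11 6 14 15 17 4 16)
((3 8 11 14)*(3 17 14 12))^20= (17)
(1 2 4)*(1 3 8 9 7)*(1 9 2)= (2 4 3 8)(7 9)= [0, 1, 4, 8, 3, 5, 6, 9, 2, 7]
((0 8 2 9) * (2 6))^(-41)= ((0 8 6 2 9))^(-41)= (0 9 2 6 8)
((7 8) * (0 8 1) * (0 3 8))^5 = (1 3 8 7)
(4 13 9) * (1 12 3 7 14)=(1 12 3 7 14)(4 13 9)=[0, 12, 2, 7, 13, 5, 6, 14, 8, 4, 10, 11, 3, 9, 1]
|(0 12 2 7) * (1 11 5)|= 12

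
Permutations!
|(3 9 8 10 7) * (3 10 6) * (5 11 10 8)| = 8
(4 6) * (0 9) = [9, 1, 2, 3, 6, 5, 4, 7, 8, 0] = (0 9)(4 6)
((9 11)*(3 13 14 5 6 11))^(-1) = (3 9 11 6 5 14 13) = ((3 13 14 5 6 11 9))^(-1)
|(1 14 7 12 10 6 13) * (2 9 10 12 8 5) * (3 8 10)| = 30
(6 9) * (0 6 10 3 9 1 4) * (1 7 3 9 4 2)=[6, 2, 1, 4, 0, 5, 7, 3, 8, 10, 9]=(0 6 7 3 4)(1 2)(9 10)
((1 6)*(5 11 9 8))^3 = ((1 6)(5 11 9 8))^3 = (1 6)(5 8 9 11)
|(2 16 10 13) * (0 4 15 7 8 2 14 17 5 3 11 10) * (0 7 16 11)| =|(0 4 15 16 7 8 2 11 10 13 14 17 5 3)| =14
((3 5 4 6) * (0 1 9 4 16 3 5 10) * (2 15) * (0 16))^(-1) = (0 5 6 4 9 1)(2 15)(3 16 10)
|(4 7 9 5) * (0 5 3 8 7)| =12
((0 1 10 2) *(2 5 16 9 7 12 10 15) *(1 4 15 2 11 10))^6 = (0 16)(1 10)(2 5)(4 9)(7 15)(11 12)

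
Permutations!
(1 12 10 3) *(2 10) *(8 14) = (1 12 2 10 3)(8 14) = [0, 12, 10, 1, 4, 5, 6, 7, 14, 9, 3, 11, 2, 13, 8]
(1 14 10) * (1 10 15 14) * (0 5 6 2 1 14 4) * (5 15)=(0 15 4)(1 14 5 6 2)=[15, 14, 1, 3, 0, 6, 2, 7, 8, 9, 10, 11, 12, 13, 5, 4]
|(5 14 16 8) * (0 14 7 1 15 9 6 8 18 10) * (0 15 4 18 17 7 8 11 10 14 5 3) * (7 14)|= 60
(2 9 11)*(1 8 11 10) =(1 8 11 2 9 10) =[0, 8, 9, 3, 4, 5, 6, 7, 11, 10, 1, 2]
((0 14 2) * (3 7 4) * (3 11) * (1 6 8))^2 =(0 2 14)(1 8 6)(3 4)(7 11) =((0 14 2)(1 6 8)(3 7 4 11))^2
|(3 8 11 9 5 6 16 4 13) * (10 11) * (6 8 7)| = |(3 7 6 16 4 13)(5 8 10 11 9)| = 30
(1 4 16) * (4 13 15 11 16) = (1 13 15 11 16) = [0, 13, 2, 3, 4, 5, 6, 7, 8, 9, 10, 16, 12, 15, 14, 11, 1]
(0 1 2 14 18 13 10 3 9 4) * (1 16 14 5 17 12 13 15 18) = (0 16 14 1 2 5 17 12 13 10 3 9 4)(15 18) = [16, 2, 5, 9, 0, 17, 6, 7, 8, 4, 3, 11, 13, 10, 1, 18, 14, 12, 15]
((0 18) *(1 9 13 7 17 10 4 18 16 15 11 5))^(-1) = ((0 16 15 11 5 1 9 13 7 17 10 4 18))^(-1) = (0 18 4 10 17 7 13 9 1 5 11 15 16)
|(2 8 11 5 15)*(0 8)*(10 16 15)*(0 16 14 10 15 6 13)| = 18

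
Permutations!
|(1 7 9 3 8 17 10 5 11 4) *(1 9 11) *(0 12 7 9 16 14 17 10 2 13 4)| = 12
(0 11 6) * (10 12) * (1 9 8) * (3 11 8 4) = (0 8 1 9 4 3 11 6)(10 12) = [8, 9, 2, 11, 3, 5, 0, 7, 1, 4, 12, 6, 10]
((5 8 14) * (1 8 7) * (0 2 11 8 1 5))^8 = ((0 2 11 8 14)(5 7))^8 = (0 8 2 14 11)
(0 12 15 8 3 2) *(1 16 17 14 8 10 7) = (0 12 15 10 7 1 16 17 14 8 3 2) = [12, 16, 0, 2, 4, 5, 6, 1, 3, 9, 7, 11, 15, 13, 8, 10, 17, 14]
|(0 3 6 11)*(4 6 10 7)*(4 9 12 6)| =8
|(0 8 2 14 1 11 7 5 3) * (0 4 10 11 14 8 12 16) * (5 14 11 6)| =|(0 12 16)(1 11 7 14)(2 8)(3 4 10 6 5)| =60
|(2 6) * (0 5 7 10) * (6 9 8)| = 4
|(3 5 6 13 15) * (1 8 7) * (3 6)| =|(1 8 7)(3 5)(6 13 15)| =6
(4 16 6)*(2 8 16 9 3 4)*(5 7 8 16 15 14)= (2 16 6)(3 4 9)(5 7 8 15 14)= [0, 1, 16, 4, 9, 7, 2, 8, 15, 3, 10, 11, 12, 13, 5, 14, 6]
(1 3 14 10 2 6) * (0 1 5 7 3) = (0 1)(2 6 5 7 3 14 10) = [1, 0, 6, 14, 4, 7, 5, 3, 8, 9, 2, 11, 12, 13, 10]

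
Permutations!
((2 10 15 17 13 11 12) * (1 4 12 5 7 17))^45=(17)(1 2)(4 10)(12 15)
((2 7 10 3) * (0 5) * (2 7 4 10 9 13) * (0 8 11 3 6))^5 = (0 7 10 11 2 5 9 6 3 4 8 13)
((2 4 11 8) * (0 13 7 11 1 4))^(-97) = (0 2 8 11 7 13)(1 4)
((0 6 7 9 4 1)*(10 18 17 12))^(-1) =((0 6 7 9 4 1)(10 18 17 12))^(-1) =(0 1 4 9 7 6)(10 12 17 18)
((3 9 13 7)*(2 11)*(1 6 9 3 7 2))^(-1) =((1 6 9 13 2 11))^(-1) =(1 11 2 13 9 6)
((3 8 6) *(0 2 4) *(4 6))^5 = ((0 2 6 3 8 4))^5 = (0 4 8 3 6 2)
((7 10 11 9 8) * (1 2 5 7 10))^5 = ((1 2 5 7)(8 10 11 9))^5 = (1 2 5 7)(8 10 11 9)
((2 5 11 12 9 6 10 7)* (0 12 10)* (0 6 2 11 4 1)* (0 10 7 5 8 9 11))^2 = (0 11)(1 5)(2 9 8)(4 10)(7 12)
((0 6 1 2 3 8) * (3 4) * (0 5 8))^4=(8)(0 4 1)(2 6 3)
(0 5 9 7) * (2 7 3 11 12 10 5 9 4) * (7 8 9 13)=(0 13 7)(2 8 9 3 11 12 10 5 4)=[13, 1, 8, 11, 2, 4, 6, 0, 9, 3, 5, 12, 10, 7]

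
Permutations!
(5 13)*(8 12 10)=[0, 1, 2, 3, 4, 13, 6, 7, 12, 9, 8, 11, 10, 5]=(5 13)(8 12 10)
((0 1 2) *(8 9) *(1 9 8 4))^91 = (0 9 4 1 2)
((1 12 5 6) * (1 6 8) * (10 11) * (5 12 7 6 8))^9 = (12)(1 7 6 8)(10 11)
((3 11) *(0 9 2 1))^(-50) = ((0 9 2 1)(3 11))^(-50) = (11)(0 2)(1 9)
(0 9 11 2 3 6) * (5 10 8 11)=(0 9 5 10 8 11 2 3 6)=[9, 1, 3, 6, 4, 10, 0, 7, 11, 5, 8, 2]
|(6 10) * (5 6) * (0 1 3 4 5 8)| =|(0 1 3 4 5 6 10 8)| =8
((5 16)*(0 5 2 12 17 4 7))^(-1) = (0 7 4 17 12 2 16 5)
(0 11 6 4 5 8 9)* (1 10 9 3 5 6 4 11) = (0 1 10 9)(3 5 8)(4 6 11) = [1, 10, 2, 5, 6, 8, 11, 7, 3, 0, 9, 4]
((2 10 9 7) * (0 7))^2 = (0 2 9 7 10)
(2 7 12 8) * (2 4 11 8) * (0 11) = (0 11 8 4)(2 7 12) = [11, 1, 7, 3, 0, 5, 6, 12, 4, 9, 10, 8, 2]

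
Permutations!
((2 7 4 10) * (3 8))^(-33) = ((2 7 4 10)(3 8))^(-33) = (2 10 4 7)(3 8)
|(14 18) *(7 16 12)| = 6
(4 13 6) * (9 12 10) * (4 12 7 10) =(4 13 6 12)(7 10 9) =[0, 1, 2, 3, 13, 5, 12, 10, 8, 7, 9, 11, 4, 6]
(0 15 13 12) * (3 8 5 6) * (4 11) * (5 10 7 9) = [15, 1, 2, 8, 11, 6, 3, 9, 10, 5, 7, 4, 0, 12, 14, 13] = (0 15 13 12)(3 8 10 7 9 5 6)(4 11)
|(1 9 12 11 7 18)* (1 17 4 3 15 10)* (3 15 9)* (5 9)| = |(1 3 5 9 12 11 7 18 17 4 15 10)| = 12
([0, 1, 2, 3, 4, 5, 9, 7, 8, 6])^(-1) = (6 9)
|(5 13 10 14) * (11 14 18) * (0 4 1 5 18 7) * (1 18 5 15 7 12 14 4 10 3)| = 30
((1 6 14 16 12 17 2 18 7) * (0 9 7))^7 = (0 12 1 18 16 7 2 14 9 17 6) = ((0 9 7 1 6 14 16 12 17 2 18))^7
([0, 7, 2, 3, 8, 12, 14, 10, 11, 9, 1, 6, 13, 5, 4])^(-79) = (1 10 7)(4 8 11 6 14)(5 13 12)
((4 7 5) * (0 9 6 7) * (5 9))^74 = ((0 5 4)(6 7 9))^74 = (0 4 5)(6 9 7)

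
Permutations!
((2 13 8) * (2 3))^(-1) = ((2 13 8 3))^(-1) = (2 3 8 13)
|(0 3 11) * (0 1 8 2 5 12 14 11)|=|(0 3)(1 8 2 5 12 14 11)|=14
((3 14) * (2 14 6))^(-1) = (2 6 3 14)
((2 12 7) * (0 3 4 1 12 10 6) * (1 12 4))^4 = (0 12 6 4 10 1 2 3 7)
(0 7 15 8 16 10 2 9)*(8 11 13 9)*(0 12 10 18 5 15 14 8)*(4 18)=(0 7 14 8 16 4 18 5 15 11 13 9 12 10 2)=[7, 1, 0, 3, 18, 15, 6, 14, 16, 12, 2, 13, 10, 9, 8, 11, 4, 17, 5]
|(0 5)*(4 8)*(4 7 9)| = 4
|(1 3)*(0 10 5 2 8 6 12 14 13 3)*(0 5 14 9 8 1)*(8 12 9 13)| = 9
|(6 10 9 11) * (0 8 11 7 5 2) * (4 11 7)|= 5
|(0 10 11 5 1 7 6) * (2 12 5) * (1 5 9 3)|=|(0 10 11 2 12 9 3 1 7 6)|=10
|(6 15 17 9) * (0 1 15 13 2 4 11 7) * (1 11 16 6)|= |(0 11 7)(1 15 17 9)(2 4 16 6 13)|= 60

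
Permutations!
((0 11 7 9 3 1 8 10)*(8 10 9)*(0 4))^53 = (0 4 10 1 3 9 8 7 11)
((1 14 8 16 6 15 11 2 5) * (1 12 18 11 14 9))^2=(2 12 11 5 18)(6 14 16 15 8)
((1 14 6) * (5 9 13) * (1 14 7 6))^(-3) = (1 7 6 14)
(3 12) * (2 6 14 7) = (2 6 14 7)(3 12) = [0, 1, 6, 12, 4, 5, 14, 2, 8, 9, 10, 11, 3, 13, 7]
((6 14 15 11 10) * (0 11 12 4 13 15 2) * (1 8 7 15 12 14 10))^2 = ((0 11 1 8 7 15 14 2)(4 13 12)(6 10))^2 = (0 1 7 14)(2 11 8 15)(4 12 13)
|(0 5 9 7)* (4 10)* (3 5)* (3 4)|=7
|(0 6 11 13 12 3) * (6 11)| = 5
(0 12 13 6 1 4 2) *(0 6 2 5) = (0 12 13 2 6 1 4 5) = [12, 4, 6, 3, 5, 0, 1, 7, 8, 9, 10, 11, 13, 2]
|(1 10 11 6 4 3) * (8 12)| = |(1 10 11 6 4 3)(8 12)| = 6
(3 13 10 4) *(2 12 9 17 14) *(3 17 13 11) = (2 12 9 13 10 4 17 14)(3 11) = [0, 1, 12, 11, 17, 5, 6, 7, 8, 13, 4, 3, 9, 10, 2, 15, 16, 14]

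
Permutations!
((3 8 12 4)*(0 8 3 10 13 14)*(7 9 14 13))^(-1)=((0 8 12 4 10 7 9 14))^(-1)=(0 14 9 7 10 4 12 8)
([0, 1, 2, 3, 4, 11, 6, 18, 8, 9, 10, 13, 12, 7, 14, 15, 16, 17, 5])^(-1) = [0, 1, 2, 3, 4, 18, 6, 13, 8, 9, 10, 5, 12, 11, 14, 15, 16, 17, 7]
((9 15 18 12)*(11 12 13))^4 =((9 15 18 13 11 12))^4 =(9 11 18)(12 13 15)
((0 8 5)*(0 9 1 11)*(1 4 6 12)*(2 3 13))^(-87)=(13)(0 9 12)(1 8 4)(5 6 11)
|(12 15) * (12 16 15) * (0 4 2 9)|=4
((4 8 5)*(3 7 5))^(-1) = (3 8 4 5 7)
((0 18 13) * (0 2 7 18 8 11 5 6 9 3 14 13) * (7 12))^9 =((0 8 11 5 6 9 3 14 13 2 12 7 18))^9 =(0 2 9 8 12 3 11 7 14 5 18 13 6)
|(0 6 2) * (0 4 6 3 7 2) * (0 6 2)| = 6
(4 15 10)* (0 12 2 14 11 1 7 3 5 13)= (0 12 2 14 11 1 7 3 5 13)(4 15 10)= [12, 7, 14, 5, 15, 13, 6, 3, 8, 9, 4, 1, 2, 0, 11, 10]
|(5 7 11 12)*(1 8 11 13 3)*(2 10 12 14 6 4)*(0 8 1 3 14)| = |(0 8 11)(2 10 12 5 7 13 14 6 4)| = 9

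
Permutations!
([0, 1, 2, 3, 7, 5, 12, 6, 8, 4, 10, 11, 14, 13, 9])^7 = [0, 1, 2, 3, 7, 5, 12, 6, 8, 4, 10, 11, 14, 13, 9]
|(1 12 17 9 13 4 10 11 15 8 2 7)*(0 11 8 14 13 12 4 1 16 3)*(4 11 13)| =|(0 13 1 11 15 14 4 10 8 2 7 16 3)(9 12 17)| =39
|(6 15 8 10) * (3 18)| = 4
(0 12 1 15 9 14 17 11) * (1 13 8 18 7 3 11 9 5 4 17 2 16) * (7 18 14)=(18)(0 12 13 8 14 2 16 1 15 5 4 17 9 7 3 11)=[12, 15, 16, 11, 17, 4, 6, 3, 14, 7, 10, 0, 13, 8, 2, 5, 1, 9, 18]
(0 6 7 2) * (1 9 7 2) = (0 6 2)(1 9 7) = [6, 9, 0, 3, 4, 5, 2, 1, 8, 7]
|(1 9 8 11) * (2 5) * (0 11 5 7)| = 8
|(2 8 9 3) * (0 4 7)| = |(0 4 7)(2 8 9 3)| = 12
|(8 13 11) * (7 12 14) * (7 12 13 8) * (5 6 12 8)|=15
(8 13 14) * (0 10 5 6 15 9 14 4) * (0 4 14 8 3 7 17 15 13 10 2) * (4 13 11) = (0 2)(3 7 17 15 9 8 10 5 6 11 4 13 14) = [2, 1, 0, 7, 13, 6, 11, 17, 10, 8, 5, 4, 12, 14, 3, 9, 16, 15]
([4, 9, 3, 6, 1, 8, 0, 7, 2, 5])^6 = [2, 6, 9, 5, 3, 4, 8, 7, 1, 0]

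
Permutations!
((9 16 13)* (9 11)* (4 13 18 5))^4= ((4 13 11 9 16 18 5))^4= (4 16 13 18 11 5 9)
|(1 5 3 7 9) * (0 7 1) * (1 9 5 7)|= |(0 1 7 5 3 9)|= 6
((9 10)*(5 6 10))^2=(5 10)(6 9)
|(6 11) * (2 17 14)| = 6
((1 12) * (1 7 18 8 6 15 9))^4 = ((1 12 7 18 8 6 15 9))^4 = (1 8)(6 12)(7 15)(9 18)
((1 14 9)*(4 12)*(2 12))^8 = ((1 14 9)(2 12 4))^8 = (1 9 14)(2 4 12)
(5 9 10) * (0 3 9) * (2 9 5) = (0 3 5)(2 9 10) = [3, 1, 9, 5, 4, 0, 6, 7, 8, 10, 2]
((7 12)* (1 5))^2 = ((1 5)(7 12))^2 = (12)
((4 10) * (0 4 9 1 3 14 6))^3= (0 9 14 4 1 6 10 3)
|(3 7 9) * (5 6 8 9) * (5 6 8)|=6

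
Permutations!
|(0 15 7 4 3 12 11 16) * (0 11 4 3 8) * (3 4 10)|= 30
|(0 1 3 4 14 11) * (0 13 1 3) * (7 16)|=|(0 3 4 14 11 13 1)(7 16)|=14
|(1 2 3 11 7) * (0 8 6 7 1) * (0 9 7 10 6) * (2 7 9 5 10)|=8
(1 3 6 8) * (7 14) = [0, 3, 2, 6, 4, 5, 8, 14, 1, 9, 10, 11, 12, 13, 7] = (1 3 6 8)(7 14)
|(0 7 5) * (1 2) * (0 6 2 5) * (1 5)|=|(0 7)(2 5 6)|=6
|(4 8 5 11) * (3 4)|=|(3 4 8 5 11)|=5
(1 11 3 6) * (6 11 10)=(1 10 6)(3 11)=[0, 10, 2, 11, 4, 5, 1, 7, 8, 9, 6, 3]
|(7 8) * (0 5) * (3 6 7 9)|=10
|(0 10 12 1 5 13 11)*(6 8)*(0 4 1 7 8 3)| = |(0 10 12 7 8 6 3)(1 5 13 11 4)| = 35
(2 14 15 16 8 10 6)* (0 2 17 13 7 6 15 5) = (0 2 14 5)(6 17 13 7)(8 10 15 16) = [2, 1, 14, 3, 4, 0, 17, 6, 10, 9, 15, 11, 12, 7, 5, 16, 8, 13]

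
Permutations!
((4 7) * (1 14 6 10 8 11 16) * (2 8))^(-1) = ((1 14 6 10 2 8 11 16)(4 7))^(-1) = (1 16 11 8 2 10 6 14)(4 7)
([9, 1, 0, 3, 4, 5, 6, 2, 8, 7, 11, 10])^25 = (0 9 7 2)(10 11)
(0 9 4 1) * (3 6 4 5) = (0 9 5 3 6 4 1) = [9, 0, 2, 6, 1, 3, 4, 7, 8, 5]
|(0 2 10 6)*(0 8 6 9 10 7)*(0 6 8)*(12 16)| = |(0 2 7 6)(9 10)(12 16)| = 4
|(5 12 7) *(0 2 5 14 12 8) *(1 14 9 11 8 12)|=8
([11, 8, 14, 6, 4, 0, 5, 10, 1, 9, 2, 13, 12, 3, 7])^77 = (0 5 6 3 13 11)(1 8)(2 14 7 10)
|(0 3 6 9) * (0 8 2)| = |(0 3 6 9 8 2)| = 6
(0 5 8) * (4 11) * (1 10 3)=(0 5 8)(1 10 3)(4 11)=[5, 10, 2, 1, 11, 8, 6, 7, 0, 9, 3, 4]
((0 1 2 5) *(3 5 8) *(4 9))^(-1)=((0 1 2 8 3 5)(4 9))^(-1)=(0 5 3 8 2 1)(4 9)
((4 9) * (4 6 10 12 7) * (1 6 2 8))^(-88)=(1 10 7 9 8 6 12 4 2)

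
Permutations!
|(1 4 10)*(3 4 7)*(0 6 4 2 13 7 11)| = 12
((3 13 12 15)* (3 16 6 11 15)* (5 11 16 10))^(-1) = (3 12 13)(5 10 15 11)(6 16)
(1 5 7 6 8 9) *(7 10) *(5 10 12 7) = (1 10 5 12 7 6 8 9) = [0, 10, 2, 3, 4, 12, 8, 6, 9, 1, 5, 11, 7]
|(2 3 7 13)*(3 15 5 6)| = |(2 15 5 6 3 7 13)| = 7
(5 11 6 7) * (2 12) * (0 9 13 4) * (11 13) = (0 9 11 6 7 5 13 4)(2 12) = [9, 1, 12, 3, 0, 13, 7, 5, 8, 11, 10, 6, 2, 4]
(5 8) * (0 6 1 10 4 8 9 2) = (0 6 1 10 4 8 5 9 2) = [6, 10, 0, 3, 8, 9, 1, 7, 5, 2, 4]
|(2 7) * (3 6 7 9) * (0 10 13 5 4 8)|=30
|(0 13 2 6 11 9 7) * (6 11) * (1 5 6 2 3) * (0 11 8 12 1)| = |(0 13 3)(1 5 6 2 8 12)(7 11 9)| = 6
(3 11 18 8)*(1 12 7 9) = [0, 12, 2, 11, 4, 5, 6, 9, 3, 1, 10, 18, 7, 13, 14, 15, 16, 17, 8] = (1 12 7 9)(3 11 18 8)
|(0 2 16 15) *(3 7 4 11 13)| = |(0 2 16 15)(3 7 4 11 13)| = 20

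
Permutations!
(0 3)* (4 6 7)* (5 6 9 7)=[3, 1, 2, 0, 9, 6, 5, 4, 8, 7]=(0 3)(4 9 7)(5 6)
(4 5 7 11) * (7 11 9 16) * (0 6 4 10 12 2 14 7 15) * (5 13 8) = (0 6 4 13 8 5 11 10 12 2 14 7 9 16 15) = [6, 1, 14, 3, 13, 11, 4, 9, 5, 16, 12, 10, 2, 8, 7, 0, 15]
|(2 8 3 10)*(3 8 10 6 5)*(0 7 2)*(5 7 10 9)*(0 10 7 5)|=12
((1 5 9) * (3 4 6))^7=(1 5 9)(3 4 6)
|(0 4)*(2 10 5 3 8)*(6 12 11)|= 30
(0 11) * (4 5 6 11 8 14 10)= (0 8 14 10 4 5 6 11)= [8, 1, 2, 3, 5, 6, 11, 7, 14, 9, 4, 0, 12, 13, 10]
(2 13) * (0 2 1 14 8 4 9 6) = (0 2 13 1 14 8 4 9 6) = [2, 14, 13, 3, 9, 5, 0, 7, 4, 6, 10, 11, 12, 1, 8]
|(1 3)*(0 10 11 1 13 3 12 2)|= 6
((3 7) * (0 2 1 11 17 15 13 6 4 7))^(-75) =(0 1 17 13 4 3 2 11 15 6 7)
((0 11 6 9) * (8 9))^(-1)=(0 9 8 6 11)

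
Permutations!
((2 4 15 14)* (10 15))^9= ((2 4 10 15 14))^9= (2 14 15 10 4)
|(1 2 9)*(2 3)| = 4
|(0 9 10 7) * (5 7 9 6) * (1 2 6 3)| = |(0 3 1 2 6 5 7)(9 10)| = 14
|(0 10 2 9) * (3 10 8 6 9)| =12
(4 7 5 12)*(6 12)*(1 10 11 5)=[0, 10, 2, 3, 7, 6, 12, 1, 8, 9, 11, 5, 4]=(1 10 11 5 6 12 4 7)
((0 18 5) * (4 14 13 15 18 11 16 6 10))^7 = ((0 11 16 6 10 4 14 13 15 18 5))^7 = (0 13 6 5 14 16 18 4 11 15 10)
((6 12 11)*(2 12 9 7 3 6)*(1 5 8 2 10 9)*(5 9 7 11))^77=(2 12 5 8)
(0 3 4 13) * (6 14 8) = (0 3 4 13)(6 14 8) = [3, 1, 2, 4, 13, 5, 14, 7, 6, 9, 10, 11, 12, 0, 8]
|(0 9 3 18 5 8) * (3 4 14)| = 8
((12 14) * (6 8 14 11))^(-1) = (6 11 12 14 8)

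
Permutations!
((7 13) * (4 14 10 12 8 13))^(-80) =(4 8 14 13 10 7 12)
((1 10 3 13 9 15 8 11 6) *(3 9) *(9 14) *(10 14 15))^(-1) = (1 6 11 8 15 10 9 14)(3 13)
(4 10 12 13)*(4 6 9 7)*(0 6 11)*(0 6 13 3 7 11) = (0 13)(3 7 4 10 12)(6 9 11) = [13, 1, 2, 7, 10, 5, 9, 4, 8, 11, 12, 6, 3, 0]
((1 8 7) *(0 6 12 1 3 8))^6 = (0 12)(1 6)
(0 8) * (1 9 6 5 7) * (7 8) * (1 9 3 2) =(0 7 9 6 5 8)(1 3 2) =[7, 3, 1, 2, 4, 8, 5, 9, 0, 6]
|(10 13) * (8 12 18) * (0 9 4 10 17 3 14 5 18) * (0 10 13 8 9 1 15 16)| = 24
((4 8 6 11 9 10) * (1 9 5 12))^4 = (1 8 12 4 5 10 11 9 6)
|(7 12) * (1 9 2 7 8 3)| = |(1 9 2 7 12 8 3)| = 7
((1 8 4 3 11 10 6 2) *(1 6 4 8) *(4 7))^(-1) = ((2 6)(3 11 10 7 4))^(-1) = (2 6)(3 4 7 10 11)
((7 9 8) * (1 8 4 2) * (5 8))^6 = (1 2 4 9 7 8 5)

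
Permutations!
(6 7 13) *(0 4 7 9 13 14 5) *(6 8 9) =(0 4 7 14 5)(8 9 13) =[4, 1, 2, 3, 7, 0, 6, 14, 9, 13, 10, 11, 12, 8, 5]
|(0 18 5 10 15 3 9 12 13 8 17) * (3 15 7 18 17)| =20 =|(0 17)(3 9 12 13 8)(5 10 7 18)|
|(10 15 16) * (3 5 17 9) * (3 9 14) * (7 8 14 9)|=21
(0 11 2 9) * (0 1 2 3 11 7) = [7, 2, 9, 11, 4, 5, 6, 0, 8, 1, 10, 3] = (0 7)(1 2 9)(3 11)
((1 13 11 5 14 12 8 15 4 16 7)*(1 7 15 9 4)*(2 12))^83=(1 15 16 4 9 8 12 2 14 5 11 13)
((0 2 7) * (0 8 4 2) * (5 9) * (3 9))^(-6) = ((2 7 8 4)(3 9 5))^(-6) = (9)(2 8)(4 7)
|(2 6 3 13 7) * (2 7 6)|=|(3 13 6)|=3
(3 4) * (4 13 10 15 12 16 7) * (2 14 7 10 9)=(2 14 7 4 3 13 9)(10 15 12 16)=[0, 1, 14, 13, 3, 5, 6, 4, 8, 2, 15, 11, 16, 9, 7, 12, 10]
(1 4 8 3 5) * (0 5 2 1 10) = (0 5 10)(1 4 8 3 2) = [5, 4, 1, 2, 8, 10, 6, 7, 3, 9, 0]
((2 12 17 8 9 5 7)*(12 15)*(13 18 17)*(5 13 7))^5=(18)(2 15 12 7)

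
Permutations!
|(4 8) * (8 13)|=|(4 13 8)|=3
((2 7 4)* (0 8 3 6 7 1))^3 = (0 6 2 8 7 1 3 4)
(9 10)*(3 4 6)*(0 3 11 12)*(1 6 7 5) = (0 3 4 7 5 1 6 11 12)(9 10) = [3, 6, 2, 4, 7, 1, 11, 5, 8, 10, 9, 12, 0]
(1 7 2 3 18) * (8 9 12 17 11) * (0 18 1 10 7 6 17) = (0 18 10 7 2 3 1 6 17 11 8 9 12) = [18, 6, 3, 1, 4, 5, 17, 2, 9, 12, 7, 8, 0, 13, 14, 15, 16, 11, 10]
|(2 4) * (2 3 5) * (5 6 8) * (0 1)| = |(0 1)(2 4 3 6 8 5)| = 6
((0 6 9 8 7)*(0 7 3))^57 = (0 9 3 6 8)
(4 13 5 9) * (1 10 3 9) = [0, 10, 2, 9, 13, 1, 6, 7, 8, 4, 3, 11, 12, 5] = (1 10 3 9 4 13 5)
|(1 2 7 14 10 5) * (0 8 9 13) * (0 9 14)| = 8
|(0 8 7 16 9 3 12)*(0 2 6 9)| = 20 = |(0 8 7 16)(2 6 9 3 12)|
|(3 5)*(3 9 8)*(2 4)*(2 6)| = |(2 4 6)(3 5 9 8)| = 12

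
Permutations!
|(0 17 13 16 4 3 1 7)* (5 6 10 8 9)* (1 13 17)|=60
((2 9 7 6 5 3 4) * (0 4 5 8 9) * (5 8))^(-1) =((0 4 2)(3 8 9 7 6 5))^(-1) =(0 2 4)(3 5 6 7 9 8)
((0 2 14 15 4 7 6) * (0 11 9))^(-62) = (0 2 14 15 4 7 6 11 9)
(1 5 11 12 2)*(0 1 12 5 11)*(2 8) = (0 1 11 5)(2 12 8) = [1, 11, 12, 3, 4, 0, 6, 7, 2, 9, 10, 5, 8]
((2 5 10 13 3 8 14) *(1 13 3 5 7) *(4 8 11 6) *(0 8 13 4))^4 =((0 8 14 2 7 1 4 13 5 10 3 11 6))^4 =(0 7 5 6 2 13 11 14 4 3 8 1 10)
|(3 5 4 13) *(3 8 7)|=6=|(3 5 4 13 8 7)|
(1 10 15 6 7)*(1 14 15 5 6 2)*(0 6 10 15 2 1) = (0 6 7 14 2)(1 15)(5 10) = [6, 15, 0, 3, 4, 10, 7, 14, 8, 9, 5, 11, 12, 13, 2, 1]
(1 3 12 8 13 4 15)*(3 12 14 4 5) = (1 12 8 13 5 3 14 4 15) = [0, 12, 2, 14, 15, 3, 6, 7, 13, 9, 10, 11, 8, 5, 4, 1]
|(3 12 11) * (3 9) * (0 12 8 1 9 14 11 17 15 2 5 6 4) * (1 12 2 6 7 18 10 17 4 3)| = |(0 2 5 7 18 10 17 15 6 3 8 12 4)(1 9)(11 14)| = 26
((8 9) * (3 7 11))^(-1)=(3 11 7)(8 9)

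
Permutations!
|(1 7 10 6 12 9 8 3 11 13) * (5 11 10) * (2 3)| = 35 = |(1 7 5 11 13)(2 3 10 6 12 9 8)|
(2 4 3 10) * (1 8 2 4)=[0, 8, 1, 10, 3, 5, 6, 7, 2, 9, 4]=(1 8 2)(3 10 4)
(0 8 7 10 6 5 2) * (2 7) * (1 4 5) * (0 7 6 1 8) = (1 4 5 6 8 2 7 10) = [0, 4, 7, 3, 5, 6, 8, 10, 2, 9, 1]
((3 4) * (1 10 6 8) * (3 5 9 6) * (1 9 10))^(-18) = (3 5)(4 10)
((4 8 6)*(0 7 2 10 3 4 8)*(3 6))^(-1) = (0 4 3 8 6 10 2 7)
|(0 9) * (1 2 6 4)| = |(0 9)(1 2 6 4)| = 4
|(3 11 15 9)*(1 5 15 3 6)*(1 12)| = |(1 5 15 9 6 12)(3 11)| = 6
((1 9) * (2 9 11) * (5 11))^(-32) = (1 2 5 9 11)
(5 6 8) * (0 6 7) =[6, 1, 2, 3, 4, 7, 8, 0, 5] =(0 6 8 5 7)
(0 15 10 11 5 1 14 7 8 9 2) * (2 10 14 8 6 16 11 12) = (0 15 14 7 6 16 11 5 1 8 9 10 12 2) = [15, 8, 0, 3, 4, 1, 16, 6, 9, 10, 12, 5, 2, 13, 7, 14, 11]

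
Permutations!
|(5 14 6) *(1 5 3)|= 5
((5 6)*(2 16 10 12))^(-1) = (2 12 10 16)(5 6)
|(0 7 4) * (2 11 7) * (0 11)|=|(0 2)(4 11 7)|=6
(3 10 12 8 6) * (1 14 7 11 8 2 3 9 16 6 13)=(1 14 7 11 8 13)(2 3 10 12)(6 9 16)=[0, 14, 3, 10, 4, 5, 9, 11, 13, 16, 12, 8, 2, 1, 7, 15, 6]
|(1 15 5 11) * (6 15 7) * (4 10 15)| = 8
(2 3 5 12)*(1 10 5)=(1 10 5 12 2 3)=[0, 10, 3, 1, 4, 12, 6, 7, 8, 9, 5, 11, 2]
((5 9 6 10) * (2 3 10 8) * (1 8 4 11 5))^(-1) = ((1 8 2 3 10)(4 11 5 9 6))^(-1) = (1 10 3 2 8)(4 6 9 5 11)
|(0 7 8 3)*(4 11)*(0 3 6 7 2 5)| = |(0 2 5)(4 11)(6 7 8)| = 6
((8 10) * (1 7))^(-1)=(1 7)(8 10)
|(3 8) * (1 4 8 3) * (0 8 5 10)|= |(0 8 1 4 5 10)|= 6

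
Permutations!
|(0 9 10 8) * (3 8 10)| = |(10)(0 9 3 8)| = 4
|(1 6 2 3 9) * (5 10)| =|(1 6 2 3 9)(5 10)| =10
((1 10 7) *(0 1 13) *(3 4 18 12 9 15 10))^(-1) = (0 13 7 10 15 9 12 18 4 3 1) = ((0 1 3 4 18 12 9 15 10 7 13))^(-1)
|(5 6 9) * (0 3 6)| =5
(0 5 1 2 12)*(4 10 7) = (0 5 1 2 12)(4 10 7) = [5, 2, 12, 3, 10, 1, 6, 4, 8, 9, 7, 11, 0]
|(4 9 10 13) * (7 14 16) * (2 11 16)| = 20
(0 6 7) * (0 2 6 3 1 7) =(0 3 1 7 2 6) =[3, 7, 6, 1, 4, 5, 0, 2]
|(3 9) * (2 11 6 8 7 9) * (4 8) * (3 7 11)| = |(2 3)(4 8 11 6)(7 9)| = 4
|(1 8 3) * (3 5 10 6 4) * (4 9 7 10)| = 20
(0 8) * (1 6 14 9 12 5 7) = (0 8)(1 6 14 9 12 5 7) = [8, 6, 2, 3, 4, 7, 14, 1, 0, 12, 10, 11, 5, 13, 9]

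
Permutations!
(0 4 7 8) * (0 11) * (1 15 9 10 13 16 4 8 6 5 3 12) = (0 8 11)(1 15 9 10 13 16 4 7 6 5 3 12) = [8, 15, 2, 12, 7, 3, 5, 6, 11, 10, 13, 0, 1, 16, 14, 9, 4]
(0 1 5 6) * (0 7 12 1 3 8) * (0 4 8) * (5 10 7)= (0 3)(1 10 7 12)(4 8)(5 6)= [3, 10, 2, 0, 8, 6, 5, 12, 4, 9, 7, 11, 1]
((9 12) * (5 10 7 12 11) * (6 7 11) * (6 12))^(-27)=((5 10 11)(6 7)(9 12))^(-27)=(6 7)(9 12)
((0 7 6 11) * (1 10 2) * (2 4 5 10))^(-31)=(0 7 6 11)(1 2)(4 10 5)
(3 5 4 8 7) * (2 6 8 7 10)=(2 6 8 10)(3 5 4 7)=[0, 1, 6, 5, 7, 4, 8, 3, 10, 9, 2]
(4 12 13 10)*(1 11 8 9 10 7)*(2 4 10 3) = (1 11 8 9 3 2 4 12 13 7) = [0, 11, 4, 2, 12, 5, 6, 1, 9, 3, 10, 8, 13, 7]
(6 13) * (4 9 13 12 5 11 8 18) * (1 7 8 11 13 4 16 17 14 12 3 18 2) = (1 7 8 2)(3 18 16 17 14 12 5 13 6)(4 9) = [0, 7, 1, 18, 9, 13, 3, 8, 2, 4, 10, 11, 5, 6, 12, 15, 17, 14, 16]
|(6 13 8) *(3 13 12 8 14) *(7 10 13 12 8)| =6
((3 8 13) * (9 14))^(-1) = (3 13 8)(9 14)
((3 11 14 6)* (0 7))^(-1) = ((0 7)(3 11 14 6))^(-1) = (0 7)(3 6 14 11)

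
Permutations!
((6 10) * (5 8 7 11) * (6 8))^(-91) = (5 11 7 8 10 6)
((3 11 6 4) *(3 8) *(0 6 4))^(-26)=((0 6)(3 11 4 8))^(-26)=(3 4)(8 11)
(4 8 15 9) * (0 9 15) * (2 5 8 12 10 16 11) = [9, 1, 5, 3, 12, 8, 6, 7, 0, 4, 16, 2, 10, 13, 14, 15, 11] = (0 9 4 12 10 16 11 2 5 8)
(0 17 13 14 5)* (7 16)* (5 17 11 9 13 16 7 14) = (0 11 9 13 5)(14 17 16) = [11, 1, 2, 3, 4, 0, 6, 7, 8, 13, 10, 9, 12, 5, 17, 15, 14, 16]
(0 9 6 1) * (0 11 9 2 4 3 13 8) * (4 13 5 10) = (0 2 13 8)(1 11 9 6)(3 5 10 4) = [2, 11, 13, 5, 3, 10, 1, 7, 0, 6, 4, 9, 12, 8]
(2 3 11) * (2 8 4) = [0, 1, 3, 11, 2, 5, 6, 7, 4, 9, 10, 8] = (2 3 11 8 4)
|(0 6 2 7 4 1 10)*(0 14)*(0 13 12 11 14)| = 28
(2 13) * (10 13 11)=(2 11 10 13)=[0, 1, 11, 3, 4, 5, 6, 7, 8, 9, 13, 10, 12, 2]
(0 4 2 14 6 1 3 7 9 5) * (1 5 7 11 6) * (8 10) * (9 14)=(0 4 2 9 7 14 1 3 11 6 5)(8 10)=[4, 3, 9, 11, 2, 0, 5, 14, 10, 7, 8, 6, 12, 13, 1]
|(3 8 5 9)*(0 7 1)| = 12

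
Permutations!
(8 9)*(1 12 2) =(1 12 2)(8 9) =[0, 12, 1, 3, 4, 5, 6, 7, 9, 8, 10, 11, 2]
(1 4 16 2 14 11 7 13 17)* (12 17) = (1 4 16 2 14 11 7 13 12 17) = [0, 4, 14, 3, 16, 5, 6, 13, 8, 9, 10, 7, 17, 12, 11, 15, 2, 1]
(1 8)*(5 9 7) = (1 8)(5 9 7) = [0, 8, 2, 3, 4, 9, 6, 5, 1, 7]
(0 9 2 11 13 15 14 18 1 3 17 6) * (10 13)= (0 9 2 11 10 13 15 14 18 1 3 17 6)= [9, 3, 11, 17, 4, 5, 0, 7, 8, 2, 13, 10, 12, 15, 18, 14, 16, 6, 1]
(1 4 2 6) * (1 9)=(1 4 2 6 9)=[0, 4, 6, 3, 2, 5, 9, 7, 8, 1]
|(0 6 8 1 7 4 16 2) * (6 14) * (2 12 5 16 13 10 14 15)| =|(0 15 2)(1 7 4 13 10 14 6 8)(5 16 12)| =24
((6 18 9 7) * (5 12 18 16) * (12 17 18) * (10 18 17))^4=(5 7 10 6 18 16 9)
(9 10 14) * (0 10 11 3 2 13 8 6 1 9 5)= (0 10 14 5)(1 9 11 3 2 13 8 6)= [10, 9, 13, 2, 4, 0, 1, 7, 6, 11, 14, 3, 12, 8, 5]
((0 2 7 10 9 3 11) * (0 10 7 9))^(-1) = (0 10 11 3 9 2)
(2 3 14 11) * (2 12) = (2 3 14 11 12) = [0, 1, 3, 14, 4, 5, 6, 7, 8, 9, 10, 12, 2, 13, 11]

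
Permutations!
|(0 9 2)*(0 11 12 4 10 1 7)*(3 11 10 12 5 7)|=18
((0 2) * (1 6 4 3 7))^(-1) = (0 2)(1 7 3 4 6)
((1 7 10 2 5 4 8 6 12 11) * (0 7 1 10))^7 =((0 7)(2 5 4 8 6 12 11 10))^7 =(0 7)(2 10 11 12 6 8 4 5)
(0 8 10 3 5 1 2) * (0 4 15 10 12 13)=(0 8 12 13)(1 2 4 15 10 3 5)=[8, 2, 4, 5, 15, 1, 6, 7, 12, 9, 3, 11, 13, 0, 14, 10]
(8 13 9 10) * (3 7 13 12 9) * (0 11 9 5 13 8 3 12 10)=[11, 1, 2, 7, 4, 13, 6, 8, 10, 0, 3, 9, 5, 12]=(0 11 9)(3 7 8 10)(5 13 12)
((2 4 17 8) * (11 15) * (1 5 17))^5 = ((1 5 17 8 2 4)(11 15))^5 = (1 4 2 8 17 5)(11 15)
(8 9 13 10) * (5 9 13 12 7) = (5 9 12 7)(8 13 10) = [0, 1, 2, 3, 4, 9, 6, 5, 13, 12, 8, 11, 7, 10]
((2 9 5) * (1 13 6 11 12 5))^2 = ((1 13 6 11 12 5 2 9))^2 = (1 6 12 2)(5 9 13 11)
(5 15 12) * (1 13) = (1 13)(5 15 12) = [0, 13, 2, 3, 4, 15, 6, 7, 8, 9, 10, 11, 5, 1, 14, 12]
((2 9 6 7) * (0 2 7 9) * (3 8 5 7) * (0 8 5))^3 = (6 9)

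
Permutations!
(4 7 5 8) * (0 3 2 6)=(0 3 2 6)(4 7 5 8)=[3, 1, 6, 2, 7, 8, 0, 5, 4]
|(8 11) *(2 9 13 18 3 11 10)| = |(2 9 13 18 3 11 8 10)| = 8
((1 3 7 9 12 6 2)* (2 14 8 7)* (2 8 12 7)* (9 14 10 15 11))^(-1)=((1 3 8 2)(6 10 15 11 9 7 14 12))^(-1)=(1 2 8 3)(6 12 14 7 9 11 15 10)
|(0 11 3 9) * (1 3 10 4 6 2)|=|(0 11 10 4 6 2 1 3 9)|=9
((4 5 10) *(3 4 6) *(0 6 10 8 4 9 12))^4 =((0 6 3 9 12)(4 5 8))^4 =(0 12 9 3 6)(4 5 8)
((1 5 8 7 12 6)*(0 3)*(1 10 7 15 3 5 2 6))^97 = ((0 5 8 15 3)(1 2 6 10 7 12))^97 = (0 8 3 5 15)(1 2 6 10 7 12)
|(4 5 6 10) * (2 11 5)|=6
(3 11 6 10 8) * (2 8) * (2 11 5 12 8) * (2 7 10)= (2 7 10 11 6)(3 5 12 8)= [0, 1, 7, 5, 4, 12, 2, 10, 3, 9, 11, 6, 8]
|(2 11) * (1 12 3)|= 6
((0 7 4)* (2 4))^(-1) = (0 4 2 7)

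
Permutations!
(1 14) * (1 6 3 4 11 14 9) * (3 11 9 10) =[0, 10, 2, 4, 9, 5, 11, 7, 8, 1, 3, 14, 12, 13, 6] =(1 10 3 4 9)(6 11 14)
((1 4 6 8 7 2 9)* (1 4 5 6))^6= (1 9 7 6)(2 8 5 4)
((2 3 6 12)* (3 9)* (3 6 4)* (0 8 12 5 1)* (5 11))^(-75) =((0 8 12 2 9 6 11 5 1)(3 4))^(-75) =(0 11 2)(1 6 12)(3 4)(5 9 8)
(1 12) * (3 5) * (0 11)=(0 11)(1 12)(3 5)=[11, 12, 2, 5, 4, 3, 6, 7, 8, 9, 10, 0, 1]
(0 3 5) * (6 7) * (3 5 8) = (0 5)(3 8)(6 7) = [5, 1, 2, 8, 4, 0, 7, 6, 3]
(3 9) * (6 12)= (3 9)(6 12)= [0, 1, 2, 9, 4, 5, 12, 7, 8, 3, 10, 11, 6]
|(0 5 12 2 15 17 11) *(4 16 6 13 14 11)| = 12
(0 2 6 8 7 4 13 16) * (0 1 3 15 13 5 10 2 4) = [4, 3, 6, 15, 5, 10, 8, 0, 7, 9, 2, 11, 12, 16, 14, 13, 1] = (0 4 5 10 2 6 8 7)(1 3 15 13 16)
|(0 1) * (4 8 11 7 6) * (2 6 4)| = 4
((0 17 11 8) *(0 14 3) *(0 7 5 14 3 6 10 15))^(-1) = ((0 17 11 8 3 7 5 14 6 10 15))^(-1) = (0 15 10 6 14 5 7 3 8 11 17)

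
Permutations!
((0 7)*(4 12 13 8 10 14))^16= ((0 7)(4 12 13 8 10 14))^16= (4 10 13)(8 12 14)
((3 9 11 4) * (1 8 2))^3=(3 4 11 9)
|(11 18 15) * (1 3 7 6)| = 12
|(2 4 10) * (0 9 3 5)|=|(0 9 3 5)(2 4 10)|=12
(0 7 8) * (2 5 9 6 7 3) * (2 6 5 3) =(0 2 3 6 7 8)(5 9) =[2, 1, 3, 6, 4, 9, 7, 8, 0, 5]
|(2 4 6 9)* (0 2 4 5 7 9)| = |(0 2 5 7 9 4 6)| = 7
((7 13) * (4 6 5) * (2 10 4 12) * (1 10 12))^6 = (13)(1 10 4 6 5)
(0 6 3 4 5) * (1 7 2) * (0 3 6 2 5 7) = (0 2 1)(3 4 7 5) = [2, 0, 1, 4, 7, 3, 6, 5]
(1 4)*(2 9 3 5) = [0, 4, 9, 5, 1, 2, 6, 7, 8, 3] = (1 4)(2 9 3 5)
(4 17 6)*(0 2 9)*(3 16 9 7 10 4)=(0 2 7 10 4 17 6 3 16 9)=[2, 1, 7, 16, 17, 5, 3, 10, 8, 0, 4, 11, 12, 13, 14, 15, 9, 6]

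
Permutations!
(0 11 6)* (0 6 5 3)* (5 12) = (0 11 12 5 3) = [11, 1, 2, 0, 4, 3, 6, 7, 8, 9, 10, 12, 5]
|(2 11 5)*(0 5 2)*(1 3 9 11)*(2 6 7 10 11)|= 4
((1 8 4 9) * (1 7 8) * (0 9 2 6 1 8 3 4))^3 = ((0 9 7 3 4 2 6 1 8))^3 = (0 3 6)(1 9 4)(2 8 7)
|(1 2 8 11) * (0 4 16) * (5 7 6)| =12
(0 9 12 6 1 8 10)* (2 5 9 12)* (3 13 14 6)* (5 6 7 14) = (0 12 3 13 5 9 2 6 1 8 10)(7 14) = [12, 8, 6, 13, 4, 9, 1, 14, 10, 2, 0, 11, 3, 5, 7]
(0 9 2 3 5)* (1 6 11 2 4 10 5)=(0 9 4 10 5)(1 6 11 2 3)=[9, 6, 3, 1, 10, 0, 11, 7, 8, 4, 5, 2]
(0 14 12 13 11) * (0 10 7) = (0 14 12 13 11 10 7) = [14, 1, 2, 3, 4, 5, 6, 0, 8, 9, 7, 10, 13, 11, 12]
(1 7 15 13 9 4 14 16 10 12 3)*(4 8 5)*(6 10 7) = [0, 6, 2, 1, 14, 4, 10, 15, 5, 8, 12, 11, 3, 9, 16, 13, 7] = (1 6 10 12 3)(4 14 16 7 15 13 9 8 5)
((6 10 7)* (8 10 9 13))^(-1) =(6 7 10 8 13 9)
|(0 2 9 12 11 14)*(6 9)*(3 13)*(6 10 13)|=10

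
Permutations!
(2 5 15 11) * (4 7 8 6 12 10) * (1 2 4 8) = (1 2 5 15 11 4 7)(6 12 10 8) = [0, 2, 5, 3, 7, 15, 12, 1, 6, 9, 8, 4, 10, 13, 14, 11]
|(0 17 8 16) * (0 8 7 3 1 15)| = 6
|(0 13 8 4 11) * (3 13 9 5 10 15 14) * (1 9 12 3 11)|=13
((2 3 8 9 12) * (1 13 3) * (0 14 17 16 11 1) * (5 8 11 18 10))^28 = (0 5 14 8 17 9 16 12 18 2 10)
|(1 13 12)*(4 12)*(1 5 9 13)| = |(4 12 5 9 13)| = 5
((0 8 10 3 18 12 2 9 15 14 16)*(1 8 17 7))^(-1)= ((0 17 7 1 8 10 3 18 12 2 9 15 14 16))^(-1)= (0 16 14 15 9 2 12 18 3 10 8 1 7 17)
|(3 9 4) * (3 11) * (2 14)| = |(2 14)(3 9 4 11)| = 4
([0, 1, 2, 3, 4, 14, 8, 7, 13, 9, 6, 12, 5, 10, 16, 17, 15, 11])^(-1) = (5 12 11 17 15 16 14)(6 10 13 8)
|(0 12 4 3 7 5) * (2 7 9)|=8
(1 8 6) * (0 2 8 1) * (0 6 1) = (0 2 8 1) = [2, 0, 8, 3, 4, 5, 6, 7, 1]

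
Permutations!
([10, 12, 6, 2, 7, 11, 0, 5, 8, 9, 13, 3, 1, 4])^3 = (0 4 11 6 13 5 2 10 7 3)(1 12)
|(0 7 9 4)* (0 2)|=|(0 7 9 4 2)|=5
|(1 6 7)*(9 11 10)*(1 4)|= 12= |(1 6 7 4)(9 11 10)|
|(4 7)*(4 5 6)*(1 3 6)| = |(1 3 6 4 7 5)| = 6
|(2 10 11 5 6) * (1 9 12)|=15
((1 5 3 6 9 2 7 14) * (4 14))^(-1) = (1 14 4 7 2 9 6 3 5)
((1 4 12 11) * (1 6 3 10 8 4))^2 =(3 8 12 6 10 4 11)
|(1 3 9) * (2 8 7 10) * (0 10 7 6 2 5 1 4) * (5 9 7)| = |(0 10 9 4)(1 3 7 5)(2 8 6)| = 12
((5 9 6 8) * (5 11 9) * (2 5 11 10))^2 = ((2 5 11 9 6 8 10))^2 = (2 11 6 10 5 9 8)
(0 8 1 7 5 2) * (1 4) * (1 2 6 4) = (0 8 1 7 5 6 4 2) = [8, 7, 0, 3, 2, 6, 4, 5, 1]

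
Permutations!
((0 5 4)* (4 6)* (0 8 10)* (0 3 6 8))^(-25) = ((0 5 8 10 3 6 4))^(-25) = (0 10 4 8 6 5 3)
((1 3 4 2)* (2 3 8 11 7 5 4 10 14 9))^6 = ((1 8 11 7 5 4 3 10 14 9 2))^6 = (1 3 8 10 11 14 7 9 5 2 4)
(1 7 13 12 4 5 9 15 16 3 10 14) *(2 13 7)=(1 2 13 12 4 5 9 15 16 3 10 14)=[0, 2, 13, 10, 5, 9, 6, 7, 8, 15, 14, 11, 4, 12, 1, 16, 3]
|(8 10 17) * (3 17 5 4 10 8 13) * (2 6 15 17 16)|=|(2 6 15 17 13 3 16)(4 10 5)|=21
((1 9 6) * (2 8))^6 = ((1 9 6)(2 8))^6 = (9)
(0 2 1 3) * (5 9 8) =(0 2 1 3)(5 9 8) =[2, 3, 1, 0, 4, 9, 6, 7, 5, 8]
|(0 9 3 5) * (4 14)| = |(0 9 3 5)(4 14)| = 4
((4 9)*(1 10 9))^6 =((1 10 9 4))^6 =(1 9)(4 10)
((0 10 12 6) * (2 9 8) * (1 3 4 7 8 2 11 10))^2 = ((0 1 3 4 7 8 11 10 12 6)(2 9))^2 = (0 3 7 11 12)(1 4 8 10 6)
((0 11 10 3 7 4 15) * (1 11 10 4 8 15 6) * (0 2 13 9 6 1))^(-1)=((0 10 3 7 8 15 2 13 9 6)(1 11 4))^(-1)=(0 6 9 13 2 15 8 7 3 10)(1 4 11)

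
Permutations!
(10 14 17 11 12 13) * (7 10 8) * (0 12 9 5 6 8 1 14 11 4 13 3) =(0 12 3)(1 14 17 4 13)(5 6 8 7 10 11 9) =[12, 14, 2, 0, 13, 6, 8, 10, 7, 5, 11, 9, 3, 1, 17, 15, 16, 4]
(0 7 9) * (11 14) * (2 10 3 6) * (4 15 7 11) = (0 11 14 4 15 7 9)(2 10 3 6) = [11, 1, 10, 6, 15, 5, 2, 9, 8, 0, 3, 14, 12, 13, 4, 7]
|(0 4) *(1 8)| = |(0 4)(1 8)| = 2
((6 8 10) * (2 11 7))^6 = (11)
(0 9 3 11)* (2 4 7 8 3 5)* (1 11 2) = (0 9 5 1 11)(2 4 7 8 3) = [9, 11, 4, 2, 7, 1, 6, 8, 3, 5, 10, 0]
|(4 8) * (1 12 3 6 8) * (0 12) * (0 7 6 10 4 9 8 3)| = 6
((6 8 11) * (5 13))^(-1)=(5 13)(6 11 8)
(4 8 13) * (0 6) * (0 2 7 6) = (2 7 6)(4 8 13) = [0, 1, 7, 3, 8, 5, 2, 6, 13, 9, 10, 11, 12, 4]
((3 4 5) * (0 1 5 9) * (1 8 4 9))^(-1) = ((0 8 4 1 5 3 9))^(-1) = (0 9 3 5 1 4 8)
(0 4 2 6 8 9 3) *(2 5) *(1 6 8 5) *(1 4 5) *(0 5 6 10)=(0 6 1 10)(2 8 9 3 5)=[6, 10, 8, 5, 4, 2, 1, 7, 9, 3, 0]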